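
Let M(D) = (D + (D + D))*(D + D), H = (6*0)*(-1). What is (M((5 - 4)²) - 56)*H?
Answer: 0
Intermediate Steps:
H = 0 (H = 0*(-1) = 0)
M(D) = 6*D² (M(D) = (D + 2*D)*(2*D) = (3*D)*(2*D) = 6*D²)
(M((5 - 4)²) - 56)*H = (6*((5 - 4)²)² - 56)*0 = (6*(1²)² - 56)*0 = (6*1² - 56)*0 = (6*1 - 56)*0 = (6 - 56)*0 = -50*0 = 0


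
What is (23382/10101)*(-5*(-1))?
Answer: 38970/3367 ≈ 11.574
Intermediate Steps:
(23382/10101)*(-5*(-1)) = (23382*(1/10101))*5 = (7794/3367)*5 = 38970/3367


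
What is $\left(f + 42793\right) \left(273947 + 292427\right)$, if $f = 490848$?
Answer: $302240387734$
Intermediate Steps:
$\left(f + 42793\right) \left(273947 + 292427\right) = \left(490848 + 42793\right) \left(273947 + 292427\right) = 533641 \cdot 566374 = 302240387734$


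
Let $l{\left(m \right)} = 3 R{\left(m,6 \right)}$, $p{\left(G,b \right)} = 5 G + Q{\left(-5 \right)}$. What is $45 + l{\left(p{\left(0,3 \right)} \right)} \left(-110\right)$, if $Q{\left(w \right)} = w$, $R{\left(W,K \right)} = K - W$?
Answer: $-3585$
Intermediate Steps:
$p{\left(G,b \right)} = -5 + 5 G$ ($p{\left(G,b \right)} = 5 G - 5 = -5 + 5 G$)
$l{\left(m \right)} = 18 - 3 m$ ($l{\left(m \right)} = 3 \left(6 - m\right) = 18 - 3 m$)
$45 + l{\left(p{\left(0,3 \right)} \right)} \left(-110\right) = 45 + \left(18 - 3 \left(-5 + 5 \cdot 0\right)\right) \left(-110\right) = 45 + \left(18 - 3 \left(-5 + 0\right)\right) \left(-110\right) = 45 + \left(18 - -15\right) \left(-110\right) = 45 + \left(18 + 15\right) \left(-110\right) = 45 + 33 \left(-110\right) = 45 - 3630 = -3585$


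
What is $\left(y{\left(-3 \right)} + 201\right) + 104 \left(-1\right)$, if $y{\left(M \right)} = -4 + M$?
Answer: $90$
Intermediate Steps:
$\left(y{\left(-3 \right)} + 201\right) + 104 \left(-1\right) = \left(\left(-4 - 3\right) + 201\right) + 104 \left(-1\right) = \left(-7 + 201\right) - 104 = 194 - 104 = 90$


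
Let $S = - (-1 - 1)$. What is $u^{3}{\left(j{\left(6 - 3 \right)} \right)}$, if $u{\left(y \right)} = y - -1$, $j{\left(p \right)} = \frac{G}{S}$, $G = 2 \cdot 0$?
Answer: $1$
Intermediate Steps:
$G = 0$
$S = 2$ ($S = - (-1 + \left(-2 + 1\right)) = - (-1 - 1) = \left(-1\right) \left(-2\right) = 2$)
$j{\left(p \right)} = 0$ ($j{\left(p \right)} = \frac{0}{2} = 0 \cdot \frac{1}{2} = 0$)
$u{\left(y \right)} = 1 + y$ ($u{\left(y \right)} = y + 1 = 1 + y$)
$u^{3}{\left(j{\left(6 - 3 \right)} \right)} = \left(1 + 0\right)^{3} = 1^{3} = 1$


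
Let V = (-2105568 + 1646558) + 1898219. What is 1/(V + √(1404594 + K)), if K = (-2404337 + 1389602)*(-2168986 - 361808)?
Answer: -1439209/496764108503 + 6*√71335740394/496764108503 ≈ 3.2876e-7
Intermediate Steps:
V = 1439209 (V = -459010 + 1898219 = 1439209)
K = 2568085249590 (K = -1014735*(-2530794) = 2568085249590)
1/(V + √(1404594 + K)) = 1/(1439209 + √(1404594 + 2568085249590)) = 1/(1439209 + √2568086654184) = 1/(1439209 + 6*√71335740394)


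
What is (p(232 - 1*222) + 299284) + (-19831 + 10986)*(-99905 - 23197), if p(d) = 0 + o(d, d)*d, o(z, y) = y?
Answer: 1089136574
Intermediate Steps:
p(d) = d**2 (p(d) = 0 + d*d = 0 + d**2 = d**2)
(p(232 - 1*222) + 299284) + (-19831 + 10986)*(-99905 - 23197) = ((232 - 1*222)**2 + 299284) + (-19831 + 10986)*(-99905 - 23197) = ((232 - 222)**2 + 299284) - 8845*(-123102) = (10**2 + 299284) + 1088837190 = (100 + 299284) + 1088837190 = 299384 + 1088837190 = 1089136574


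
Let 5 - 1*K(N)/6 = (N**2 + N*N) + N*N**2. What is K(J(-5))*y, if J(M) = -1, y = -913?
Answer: -21912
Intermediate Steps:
K(N) = 30 - 12*N**2 - 6*N**3 (K(N) = 30 - 6*((N**2 + N*N) + N*N**2) = 30 - 6*((N**2 + N**2) + N**3) = 30 - 6*(2*N**2 + N**3) = 30 - 6*(N**3 + 2*N**2) = 30 + (-12*N**2 - 6*N**3) = 30 - 12*N**2 - 6*N**3)
K(J(-5))*y = (30 - 12*(-1)**2 - 6*(-1)**3)*(-913) = (30 - 12*1 - 6*(-1))*(-913) = (30 - 12 + 6)*(-913) = 24*(-913) = -21912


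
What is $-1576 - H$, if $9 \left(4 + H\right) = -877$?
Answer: $- \frac{13271}{9} \approx -1474.6$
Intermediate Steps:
$H = - \frac{913}{9}$ ($H = -4 + \frac{1}{9} \left(-877\right) = -4 - \frac{877}{9} = - \frac{913}{9} \approx -101.44$)
$-1576 - H = -1576 - - \frac{913}{9} = -1576 + \frac{913}{9} = - \frac{13271}{9}$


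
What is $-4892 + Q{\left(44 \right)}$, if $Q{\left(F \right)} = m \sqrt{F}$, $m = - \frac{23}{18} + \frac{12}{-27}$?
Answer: $-4892 - \frac{31 \sqrt{11}}{9} \approx -4903.4$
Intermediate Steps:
$m = - \frac{31}{18}$ ($m = \left(-23\right) \frac{1}{18} + 12 \left(- \frac{1}{27}\right) = - \frac{23}{18} - \frac{4}{9} = - \frac{31}{18} \approx -1.7222$)
$Q{\left(F \right)} = - \frac{31 \sqrt{F}}{18}$
$-4892 + Q{\left(44 \right)} = -4892 - \frac{31 \sqrt{44}}{18} = -4892 - \frac{31 \cdot 2 \sqrt{11}}{18} = -4892 - \frac{31 \sqrt{11}}{9}$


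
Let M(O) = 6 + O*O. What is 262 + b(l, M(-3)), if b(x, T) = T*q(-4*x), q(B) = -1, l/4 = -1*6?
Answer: 247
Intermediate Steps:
l = -24 (l = 4*(-1*6) = 4*(-6) = -24)
M(O) = 6 + O²
b(x, T) = -T (b(x, T) = T*(-1) = -T)
262 + b(l, M(-3)) = 262 - (6 + (-3)²) = 262 - (6 + 9) = 262 - 1*15 = 262 - 15 = 247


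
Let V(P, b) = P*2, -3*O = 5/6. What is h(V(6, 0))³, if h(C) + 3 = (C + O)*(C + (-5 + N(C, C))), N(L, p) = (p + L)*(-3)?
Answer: -2610400835609/5832 ≈ -4.4760e+8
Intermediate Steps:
N(L, p) = -3*L - 3*p (N(L, p) = (L + p)*(-3) = -3*L - 3*p)
O = -5/18 (O = -5/(3*6) = -⅓*⅚ = -5/18 ≈ -0.27778)
V(P, b) = 2*P
h(C) = -3 + (-5 - 5*C)*(-5/18 + C) (h(C) = -3 + (C - 5/18)*(C + (-5 + (-3*C - 3*C))) = -3 + (-5/18 + C)*(C + (-5 - 6*C)) = -3 + (-5/18 + C)*(-5 - 5*C) = -3 + (-5 - 5*C)*(-5/18 + C))
h(V(6, 0))³ = (-29/18 - 5*(2*6)² - 65*6/9)³ = (-29/18 - 5*12² - 65/18*12)³ = (-29/18 - 5*144 - 130/3)³ = (-29/18 - 720 - 130/3)³ = (-13769/18)³ = -2610400835609/5832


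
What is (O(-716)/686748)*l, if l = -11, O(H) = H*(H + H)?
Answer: -2819608/171687 ≈ -16.423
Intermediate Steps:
O(H) = 2*H² (O(H) = H*(2*H) = 2*H²)
(O(-716)/686748)*l = ((2*(-716)²)/686748)*(-11) = ((2*512656)*(1/686748))*(-11) = (1025312*(1/686748))*(-11) = (256328/171687)*(-11) = -2819608/171687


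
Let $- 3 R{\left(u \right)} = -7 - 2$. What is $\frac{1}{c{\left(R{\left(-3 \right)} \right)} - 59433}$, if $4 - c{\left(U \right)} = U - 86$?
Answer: $- \frac{1}{59346} \approx -1.685 \cdot 10^{-5}$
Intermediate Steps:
$R{\left(u \right)} = 3$ ($R{\left(u \right)} = - \frac{-7 - 2}{3} = \left(- \frac{1}{3}\right) \left(-9\right) = 3$)
$c{\left(U \right)} = 90 - U$ ($c{\left(U \right)} = 4 - \left(U - 86\right) = 4 - \left(-86 + U\right) = 90 - U$)
$\frac{1}{c{\left(R{\left(-3 \right)} \right)} - 59433} = \frac{1}{\left(90 - 3\right) - 59433} = \frac{1}{87 - 59433} = \frac{1}{-59346} = - \frac{1}{59346}$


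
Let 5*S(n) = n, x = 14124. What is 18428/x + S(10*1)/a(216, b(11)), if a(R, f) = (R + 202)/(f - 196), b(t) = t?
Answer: 28148/67089 ≈ 0.41956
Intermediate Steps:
a(R, f) = (202 + R)/(-196 + f)
S(n) = n/5
18428/x + S(10*1)/a(216, b(11)) = 18428/14124 + ((10*1)/5)/(((202 + 216)/(-196 + 11))) = 18428*(1/14124) + ((⅕)*10)/((418/(-185))) = 4607/3531 + 2/((-1/185*418)) = 4607/3531 + 2/(-418/185) = 4607/3531 + 2*(-185/418) = 4607/3531 - 185/209 = 28148/67089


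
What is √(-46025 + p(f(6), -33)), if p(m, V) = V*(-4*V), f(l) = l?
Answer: I*√50381 ≈ 224.46*I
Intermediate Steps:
p(m, V) = -4*V²
√(-46025 + p(f(6), -33)) = √(-46025 - 4*(-33)²) = √(-46025 - 4*1089) = √(-46025 - 4356) = √(-50381) = I*√50381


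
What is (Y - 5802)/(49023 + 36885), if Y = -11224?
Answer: -8513/42954 ≈ -0.19819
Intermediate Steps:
(Y - 5802)/(49023 + 36885) = (-11224 - 5802)/(49023 + 36885) = -17026/85908 = -17026*1/85908 = -8513/42954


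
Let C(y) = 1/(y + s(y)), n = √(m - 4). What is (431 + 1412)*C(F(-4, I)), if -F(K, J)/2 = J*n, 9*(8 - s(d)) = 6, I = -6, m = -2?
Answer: 60819/4130 - 49761*I*√6/2065 ≈ 14.726 - 59.026*I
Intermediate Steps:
n = I*√6 (n = √(-2 - 4) = √(-6) = I*√6 ≈ 2.4495*I)
s(d) = 22/3 (s(d) = 8 - ⅑*6 = 8 - ⅔ = 22/3)
F(K, J) = -2*I*J*√6 (F(K, J) = -2*J*I*√6 = -2*I*J*√6)
C(y) = 1/(22/3 + y) (C(y) = 1/(y + 22/3) = 1/(22/3 + y))
(431 + 1412)*C(F(-4, I)) = (431 + 1412)*(3/(22 + 3*(-2*I*(-6)*√6))) = 1843*(3/(22 + 3*(12*I*√6))) = 1843*(3/(22 + 36*I*√6)) = 5529/(22 + 36*I*√6)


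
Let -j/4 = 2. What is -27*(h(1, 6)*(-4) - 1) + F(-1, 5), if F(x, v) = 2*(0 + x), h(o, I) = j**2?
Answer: 6937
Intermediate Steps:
j = -8 (j = -4*2 = -8)
h(o, I) = 64 (h(o, I) = (-8)**2 = 64)
F(x, v) = 2*x
-27*(h(1, 6)*(-4) - 1) + F(-1, 5) = -27*(64*(-4) - 1) + 2*(-1) = -27*(-256 - 1) - 2 = -27*(-257) - 2 = 6939 - 2 = 6937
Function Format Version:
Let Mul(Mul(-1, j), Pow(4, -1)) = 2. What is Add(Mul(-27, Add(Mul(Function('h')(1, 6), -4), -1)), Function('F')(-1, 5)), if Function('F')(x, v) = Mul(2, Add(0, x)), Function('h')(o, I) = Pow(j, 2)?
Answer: 6937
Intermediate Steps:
j = -8 (j = Mul(-4, 2) = -8)
Function('h')(o, I) = 64 (Function('h')(o, I) = Pow(-8, 2) = 64)
Function('F')(x, v) = Mul(2, x)
Add(Mul(-27, Add(Mul(Function('h')(1, 6), -4), -1)), Function('F')(-1, 5)) = Add(Mul(-27, Add(Mul(64, -4), -1)), Mul(2, -1)) = Add(Mul(-27, Add(-256, -1)), -2) = Add(Mul(-27, -257), -2) = Add(6939, -2) = 6937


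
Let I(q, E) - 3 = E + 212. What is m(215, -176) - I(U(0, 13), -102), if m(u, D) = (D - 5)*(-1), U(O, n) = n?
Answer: 68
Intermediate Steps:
I(q, E) = 215 + E (I(q, E) = 3 + (E + 212) = 3 + (212 + E) = 215 + E)
m(u, D) = 5 - D (m(u, D) = (-5 + D)*(-1) = 5 - D)
m(215, -176) - I(U(0, 13), -102) = (5 - 1*(-176)) - (215 - 102) = (5 + 176) - 1*113 = 181 - 113 = 68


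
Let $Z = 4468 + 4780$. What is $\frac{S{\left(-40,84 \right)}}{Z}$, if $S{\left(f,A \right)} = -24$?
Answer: $- \frac{3}{1156} \approx -0.0025952$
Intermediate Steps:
$Z = 9248$
$\frac{S{\left(-40,84 \right)}}{Z} = - \frac{24}{9248} = \left(-24\right) \frac{1}{9248} = - \frac{3}{1156}$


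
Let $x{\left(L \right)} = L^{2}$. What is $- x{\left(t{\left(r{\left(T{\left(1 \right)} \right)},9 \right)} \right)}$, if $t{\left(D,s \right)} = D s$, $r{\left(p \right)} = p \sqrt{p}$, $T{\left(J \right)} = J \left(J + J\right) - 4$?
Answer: $648$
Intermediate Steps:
$T{\left(J \right)} = -4 + 2 J^{2}$ ($T{\left(J \right)} = J 2 J - 4 = 2 J^{2} - 4 = -4 + 2 J^{2}$)
$r{\left(p \right)} = p^{\frac{3}{2}}$
$- x{\left(t{\left(r{\left(T{\left(1 \right)} \right)},9 \right)} \right)} = - \left(\left(-4 + 2 \cdot 1^{2}\right)^{\frac{3}{2}} \cdot 9\right)^{2} = - \left(\left(-4 + 2 \cdot 1\right)^{\frac{3}{2}} \cdot 9\right)^{2} = - \left(\left(-4 + 2\right)^{\frac{3}{2}} \cdot 9\right)^{2} = - \left(\left(-2\right)^{\frac{3}{2}} \cdot 9\right)^{2} = - \left(- 2 i \sqrt{2} \cdot 9\right)^{2} = - \left(- 18 i \sqrt{2}\right)^{2} = \left(-1\right) \left(-648\right) = 648$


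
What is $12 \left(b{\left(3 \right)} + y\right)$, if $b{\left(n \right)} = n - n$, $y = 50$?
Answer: $600$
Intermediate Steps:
$b{\left(n \right)} = 0$
$12 \left(b{\left(3 \right)} + y\right) = 12 \left(0 + 50\right) = 12 \cdot 50 = 600$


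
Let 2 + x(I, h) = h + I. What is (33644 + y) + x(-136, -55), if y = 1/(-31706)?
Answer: 1060597405/31706 ≈ 33451.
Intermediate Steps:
x(I, h) = -2 + I + h (x(I, h) = -2 + (h + I) = -2 + (I + h) = -2 + I + h)
y = -1/31706 ≈ -3.1540e-5
(33644 + y) + x(-136, -55) = (33644 - 1/31706) + (-2 - 136 - 55) = 1066716663/31706 - 193 = 1060597405/31706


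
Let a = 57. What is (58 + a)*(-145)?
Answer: -16675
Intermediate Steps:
(58 + a)*(-145) = (58 + 57)*(-145) = 115*(-145) = -16675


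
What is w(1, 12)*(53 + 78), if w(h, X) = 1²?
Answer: 131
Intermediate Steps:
w(h, X) = 1
w(1, 12)*(53 + 78) = 1*(53 + 78) = 1*131 = 131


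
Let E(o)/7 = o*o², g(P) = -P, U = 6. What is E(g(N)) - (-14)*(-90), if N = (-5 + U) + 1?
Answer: -1316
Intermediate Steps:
N = 2 (N = (-5 + 6) + 1 = 1 + 1 = 2)
E(o) = 7*o³ (E(o) = 7*(o*o²) = 7*o³)
E(g(N)) - (-14)*(-90) = 7*(-1*2)³ - (-14)*(-90) = 7*(-2)³ - 1*1260 = 7*(-8) - 1260 = -56 - 1260 = -1316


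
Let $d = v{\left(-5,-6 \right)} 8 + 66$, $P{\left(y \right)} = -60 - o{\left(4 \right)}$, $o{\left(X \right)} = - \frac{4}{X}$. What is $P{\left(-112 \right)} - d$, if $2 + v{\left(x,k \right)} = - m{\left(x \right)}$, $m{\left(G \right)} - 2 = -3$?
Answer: $-117$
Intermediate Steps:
$m{\left(G \right)} = -1$ ($m{\left(G \right)} = 2 - 3 = -1$)
$v{\left(x,k \right)} = -1$ ($v{\left(x,k \right)} = -2 - -1 = -2 + 1 = -1$)
$P{\left(y \right)} = -59$ ($P{\left(y \right)} = -60 - - \frac{4}{4} = -60 - \left(-4\right) \frac{1}{4} = -60 - -1 = -60 + 1 = -59$)
$d = 58$ ($d = \left(-1\right) 8 + 66 = -8 + 66 = 58$)
$P{\left(-112 \right)} - d = -59 - 58 = -117$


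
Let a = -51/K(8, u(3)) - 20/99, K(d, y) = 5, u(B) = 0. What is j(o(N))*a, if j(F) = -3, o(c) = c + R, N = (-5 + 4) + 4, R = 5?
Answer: 5149/165 ≈ 31.206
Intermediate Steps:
N = 3 (N = -1 + 4 = 3)
o(c) = 5 + c (o(c) = c + 5 = 5 + c)
a = -5149/495 (a = -51/5 - 20/99 = -5149/495 ≈ -10.402)
j(o(N))*a = -3*(-5149/495) = 5149/165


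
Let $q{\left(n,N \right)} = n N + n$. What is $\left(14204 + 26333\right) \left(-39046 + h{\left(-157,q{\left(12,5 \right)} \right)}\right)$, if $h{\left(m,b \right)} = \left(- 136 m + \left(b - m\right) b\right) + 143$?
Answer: $-43090831$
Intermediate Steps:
$q{\left(n,N \right)} = n + N n$ ($q{\left(n,N \right)} = N n + n = n + N n$)
$h{\left(m,b \right)} = 143 - 136 m + b \left(b - m\right)$ ($h{\left(m,b \right)} = \left(- 136 m + b \left(b - m\right)\right) + 143 = 143 - 136 m + b \left(b - m\right)$)
$\left(14204 + 26333\right) \left(-39046 + h{\left(-157,q{\left(12,5 \right)} \right)}\right) = \left(14204 + 26333\right) \left(-39046 + \left(143 + \left(12 \left(1 + 5\right)\right)^{2} - -21352 - 12 \left(1 + 5\right) \left(-157\right)\right)\right) = 40537 \left(-39046 + \left(143 + \left(12 \cdot 6\right)^{2} + 21352 - 12 \cdot 6 \left(-157\right)\right)\right) = 40537 \left(-39046 + \left(143 + 72^{2} + 21352 - 72 \left(-157\right)\right)\right) = 40537 \left(-39046 + \left(143 + 5184 + 21352 + 11304\right)\right) = 40537 \left(-39046 + 37983\right) = 40537 \left(-1063\right) = -43090831$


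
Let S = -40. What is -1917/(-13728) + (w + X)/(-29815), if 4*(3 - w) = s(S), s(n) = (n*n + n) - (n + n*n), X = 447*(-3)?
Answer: 25174473/136433440 ≈ 0.18452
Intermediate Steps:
X = -1341
s(n) = 0 (s(n) = (n**2 + n) - (n + n**2) = (n + n**2) + (-n - n**2) = 0)
w = 3 (w = 3 - 1/4*0 = 3 + 0 = 3)
-1917/(-13728) + (w + X)/(-29815) = -1917/(-13728) + (3 - 1341)/(-29815) = -1917*(-1/13728) - 1338*(-1/29815) = 639/4576 + 1338/29815 = 25174473/136433440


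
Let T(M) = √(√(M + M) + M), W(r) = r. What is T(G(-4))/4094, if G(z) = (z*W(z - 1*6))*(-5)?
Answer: √(-50 + 5*I)/2047 ≈ 0.0001725 + 0.0034587*I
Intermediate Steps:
G(z) = -5*z*(-6 + z) (G(z) = (z*(z - 1*6))*(-5) = (z*(z - 6))*(-5) = (z*(-6 + z))*(-5) = -5*z*(-6 + z))
T(M) = √(M + √2*√M) (T(M) = √(√(2*M) + M) = √(√2*√M + M) = √(M + √2*√M))
T(G(-4))/4094 = √(5*(-4)*(6 - 1*(-4)) + √2*√(5*(-4)*(6 - 1*(-4))))/4094 = √(5*(-4)*(6 + 4) + √2*√(5*(-4)*(6 + 4)))*(1/4094) = √(5*(-4)*10 + √2*√(5*(-4)*10))*(1/4094) = √(-200 + √2*√(-200))*(1/4094) = √(-200 + √2*(10*I*√2))*(1/4094) = √(-200 + 20*I)*(1/4094) = √(-200 + 20*I)/4094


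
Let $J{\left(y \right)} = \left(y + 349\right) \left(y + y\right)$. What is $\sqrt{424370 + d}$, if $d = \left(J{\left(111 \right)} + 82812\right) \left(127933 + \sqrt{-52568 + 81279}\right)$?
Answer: $\sqrt{23659329926 + 184932 \sqrt{28711}} \approx 1.5392 \cdot 10^{5}$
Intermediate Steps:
$J{\left(y \right)} = 2 y \left(349 + y\right)$ ($J{\left(y \right)} = \left(349 + y\right) 2 y = 2 y \left(349 + y\right)$)
$d = 23658905556 + 184932 \sqrt{28711}$ ($d = \left(2 \cdot 111 \left(349 + 111\right) + 82812\right) \left(127933 + \sqrt{-52568 + 81279}\right) = \left(2 \cdot 111 \cdot 460 + 82812\right) \left(127933 + \sqrt{28711}\right) = \left(102120 + 82812\right) \left(127933 + \sqrt{28711}\right) = 184932 \left(127933 + \sqrt{28711}\right) = 23658905556 + 184932 \sqrt{28711} \approx 2.369 \cdot 10^{10}$)
$\sqrt{424370 + d} = \sqrt{424370 + \left(23658905556 + 184932 \sqrt{28711}\right)} = \sqrt{23659329926 + 184932 \sqrt{28711}}$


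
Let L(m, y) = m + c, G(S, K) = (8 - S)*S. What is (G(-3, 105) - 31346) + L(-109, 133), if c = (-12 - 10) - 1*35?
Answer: -31545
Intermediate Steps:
c = -57 (c = -22 - 35 = -57)
G(S, K) = S*(8 - S)
L(m, y) = -57 + m (L(m, y) = m - 57 = -57 + m)
(G(-3, 105) - 31346) + L(-109, 133) = (-3*(8 - 1*(-3)) - 31346) + (-57 - 109) = (-3*(8 + 3) - 31346) - 166 = (-3*11 - 31346) - 166 = (-33 - 31346) - 166 = -31379 - 166 = -31545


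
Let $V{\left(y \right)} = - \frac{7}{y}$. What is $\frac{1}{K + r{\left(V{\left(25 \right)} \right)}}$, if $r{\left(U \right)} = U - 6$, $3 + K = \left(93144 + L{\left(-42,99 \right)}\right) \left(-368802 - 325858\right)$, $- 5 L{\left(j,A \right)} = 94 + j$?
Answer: $- \frac{25}{1617404664632} \approx -1.5457 \cdot 10^{-11}$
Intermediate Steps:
$L{\left(j,A \right)} = - \frac{94}{5} - \frac{j}{5}$ ($L{\left(j,A \right)} = - \frac{94 + j}{5} = - \frac{94}{5} - \frac{j}{5}$)
$K = -64696186579$ ($K = -3 + \left(93144 - \frac{52}{5}\right) \left(-368802 - 325858\right) = -3 + \left(93144 + \left(- \frac{94}{5} + \frac{42}{5}\right)\right) \left(-694660\right) = -3 + \left(93144 - \frac{52}{5}\right) \left(-694660\right) = -3 + \frac{465668}{5} \left(-694660\right) = -3 - 64696186576 = -64696186579$)
$r{\left(U \right)} = -6 + U$ ($r{\left(U \right)} = U - 6 = -6 + U$)
$\frac{1}{K + r{\left(V{\left(25 \right)} \right)}} = \frac{1}{-64696186579 - \left(6 + \frac{7}{25}\right)} = \frac{1}{-64696186579 - \frac{157}{25}} = \frac{1}{- \frac{1617404664632}{25}} = - \frac{25}{1617404664632}$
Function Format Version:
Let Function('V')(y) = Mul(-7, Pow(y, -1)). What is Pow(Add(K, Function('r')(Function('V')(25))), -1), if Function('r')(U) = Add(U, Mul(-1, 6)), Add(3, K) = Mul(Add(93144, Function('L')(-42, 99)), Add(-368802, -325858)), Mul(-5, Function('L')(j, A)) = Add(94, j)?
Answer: Rational(-25, 1617404664632) ≈ -1.5457e-11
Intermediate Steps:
Function('L')(j, A) = Add(Rational(-94, 5), Mul(Rational(-1, 5), j)) (Function('L')(j, A) = Mul(Rational(-1, 5), Add(94, j)) = Add(Rational(-94, 5), Mul(Rational(-1, 5), j)))
K = -64696186579 (K = Add(-3, Mul(Add(93144, Add(Rational(-94, 5), Mul(Rational(-1, 5), -42))), Add(-368802, -325858))) = Add(-3, Mul(Add(93144, Add(Rational(-94, 5), Rational(42, 5))), -694660)) = Add(-3, Mul(Add(93144, Rational(-52, 5)), -694660)) = Add(-3, Mul(Rational(465668, 5), -694660)) = Add(-3, -64696186576) = -64696186579)
Function('r')(U) = Add(-6, U) (Function('r')(U) = Add(U, -6) = Add(-6, U))
Pow(Add(K, Function('r')(Function('V')(25))), -1) = Pow(Add(-64696186579, Add(-6, Mul(-7, Pow(25, -1)))), -1) = Pow(Add(-64696186579, Add(-6, Mul(-7, Rational(1, 25)))), -1) = Pow(Add(-64696186579, Add(-6, Rational(-7, 25))), -1) = Pow(Add(-64696186579, Rational(-157, 25)), -1) = Pow(Rational(-1617404664632, 25), -1) = Rational(-25, 1617404664632)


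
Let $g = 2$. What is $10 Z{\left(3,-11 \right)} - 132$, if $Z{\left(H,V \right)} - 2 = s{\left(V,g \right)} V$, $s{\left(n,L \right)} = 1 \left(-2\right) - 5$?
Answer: $658$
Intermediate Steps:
$s{\left(n,L \right)} = -7$ ($s{\left(n,L \right)} = -2 - 5 = -7$)
$Z{\left(H,V \right)} = 2 - 7 V$
$10 Z{\left(3,-11 \right)} - 132 = 10 \left(2 - -77\right) - 132 = 10 \left(2 + 77\right) - 132 = 10 \cdot 79 - 132 = 790 - 132 = 658$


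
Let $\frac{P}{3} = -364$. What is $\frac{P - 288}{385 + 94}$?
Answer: $- \frac{1380}{479} \approx -2.881$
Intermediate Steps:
$P = -1092$ ($P = 3 \left(-364\right) = -1092$)
$\frac{P - 288}{385 + 94} = \frac{-1092 - 288}{385 + 94} = - \frac{1380}{479}$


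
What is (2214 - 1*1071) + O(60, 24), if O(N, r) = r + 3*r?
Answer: 1239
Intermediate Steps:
O(N, r) = 4*r
(2214 - 1*1071) + O(60, 24) = (2214 - 1*1071) + 4*24 = (2214 - 1071) + 96 = 1143 + 96 = 1239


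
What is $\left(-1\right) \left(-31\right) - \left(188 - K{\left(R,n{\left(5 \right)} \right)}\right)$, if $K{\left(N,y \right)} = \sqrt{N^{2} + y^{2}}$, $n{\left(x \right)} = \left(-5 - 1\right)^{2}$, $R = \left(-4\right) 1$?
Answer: $-157 + 4 \sqrt{82} \approx -120.78$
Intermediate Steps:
$R = -4$
$n{\left(x \right)} = 36$ ($n{\left(x \right)} = \left(-6\right)^{2} = 36$)
$\left(-1\right) \left(-31\right) - \left(188 - K{\left(R,n{\left(5 \right)} \right)}\right) = \left(-1\right) \left(-31\right) - \left(188 - \sqrt{\left(-4\right)^{2} + 36^{2}}\right) = 31 - \left(188 - \sqrt{16 + 1296}\right) = 31 - \left(188 - \sqrt{1312}\right) = 31 - \left(188 - 4 \sqrt{82}\right) = -157 + 4 \sqrt{82}$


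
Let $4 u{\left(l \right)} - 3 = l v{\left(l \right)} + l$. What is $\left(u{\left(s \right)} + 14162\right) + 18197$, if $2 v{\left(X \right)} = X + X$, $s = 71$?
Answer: $\frac{134551}{4} \approx 33638.0$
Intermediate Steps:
$v{\left(X \right)} = X$ ($v{\left(X \right)} = \frac{X + X}{2} = \frac{2 X}{2} = X$)
$u{\left(l \right)} = \frac{3}{4} + \frac{l}{4} + \frac{l^{2}}{4}$ ($u{\left(l \right)} = \frac{3}{4} + \frac{l l + l}{4} = \frac{3}{4} + \frac{l^{2} + l}{4} = \frac{3}{4} + \frac{l + l^{2}}{4} = \frac{3}{4} + \left(\frac{l}{4} + \frac{l^{2}}{4}\right) = \frac{3}{4} + \frac{l}{4} + \frac{l^{2}}{4}$)
$\left(u{\left(s \right)} + 14162\right) + 18197 = \left(\left(\frac{3}{4} + \frac{1}{4} \cdot 71 + \frac{71^{2}}{4}\right) + 14162\right) + 18197 = \left(\left(\frac{3}{4} + \frac{71}{4} + \frac{1}{4} \cdot 5041\right) + 14162\right) + 18197 = \left(\left(\frac{3}{4} + \frac{71}{4} + \frac{5041}{4}\right) + 14162\right) + 18197 = \left(\frac{5115}{4} + 14162\right) + 18197 = \frac{61763}{4} + 18197 = \frac{134551}{4}$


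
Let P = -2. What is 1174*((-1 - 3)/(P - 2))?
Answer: 1174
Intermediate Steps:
1174*((-1 - 3)/(P - 2)) = 1174*((-1 - 3)/(-2 - 2)) = 1174*(-4/(-4)) = 1174*(-4*(-¼)) = 1174*1 = 1174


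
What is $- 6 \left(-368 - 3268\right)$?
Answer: $21816$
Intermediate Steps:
$- 6 \left(-368 - 3268\right) = \left(-6\right) \left(-3636\right) = 21816$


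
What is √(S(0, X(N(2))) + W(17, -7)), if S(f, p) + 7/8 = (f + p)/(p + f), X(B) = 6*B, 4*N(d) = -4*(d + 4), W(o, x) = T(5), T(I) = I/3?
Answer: √258/12 ≈ 1.3385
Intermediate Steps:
T(I) = I/3 (T(I) = I*(⅓) = I/3)
W(o, x) = 5/3 (W(o, x) = (⅓)*5 = 5/3)
N(d) = -4 - d (N(d) = (-4*(d + 4))/4 = (-4*(4 + d))/4 = (-16 - 4*d)/4 = -4 - d)
S(f, p) = ⅛ (S(f, p) = -7/8 + (f + p)/(p + f) = -7/8 + (f + p)/(f + p) = -7/8 + 1 = ⅛)
√(S(0, X(N(2))) + W(17, -7)) = √(⅛ + 5/3) = √(43/24) = √258/12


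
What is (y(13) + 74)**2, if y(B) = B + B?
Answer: 10000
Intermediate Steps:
y(B) = 2*B
(y(13) + 74)**2 = (2*13 + 74)**2 = (26 + 74)**2 = 100**2 = 10000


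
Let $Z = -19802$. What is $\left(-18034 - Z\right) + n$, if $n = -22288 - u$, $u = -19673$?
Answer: $-847$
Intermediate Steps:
$n = -2615$ ($n = -22288 - -19673 = -22288 + 19673 = -2615$)
$\left(-18034 - Z\right) + n = \left(-18034 - -19802\right) - 2615 = \left(-18034 + 19802\right) - 2615 = 1768 - 2615 = -847$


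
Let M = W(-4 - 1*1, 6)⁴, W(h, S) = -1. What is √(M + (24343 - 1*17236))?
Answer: 2*√1777 ≈ 84.309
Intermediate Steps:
M = 1 (M = (-1)⁴ = 1)
√(M + (24343 - 1*17236)) = √(1 + (24343 - 1*17236)) = √(1 + (24343 - 17236)) = √(1 + 7107) = √7108 = 2*√1777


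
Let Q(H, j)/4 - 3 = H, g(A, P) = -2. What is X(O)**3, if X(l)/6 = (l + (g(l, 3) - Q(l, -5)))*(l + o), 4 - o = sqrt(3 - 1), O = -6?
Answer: -276480 - 193536*sqrt(2) ≈ -5.5018e+5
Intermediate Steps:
Q(H, j) = 12 + 4*H
o = 4 - sqrt(2) (o = 4 - sqrt(3 - 1) = 4 - sqrt(2) ≈ 2.5858)
X(l) = 6*(-14 - 3*l)*(4 + l - sqrt(2)) (X(l) = 6*((l + (-2 - (12 + 4*l)))*(l + (4 - sqrt(2)))) = 6*((l + (-2 + (-12 - 4*l)))*(4 + l - sqrt(2))) = 6*((l + (-14 - 4*l))*(4 + l - sqrt(2))) = 6*((-14 - 3*l)*(4 + l - sqrt(2))) = 6*(-14 - 3*l)*(4 + l - sqrt(2)))
X(O)**3 = (-336 - 156*(-6) - 18*(-6)**2 + 84*sqrt(2) + 18*(-6)*sqrt(2))**3 = (-336 + 936 - 18*36 + 84*sqrt(2) - 108*sqrt(2))**3 = (-336 + 936 - 648 + 84*sqrt(2) - 108*sqrt(2))**3 = (-48 - 24*sqrt(2))**3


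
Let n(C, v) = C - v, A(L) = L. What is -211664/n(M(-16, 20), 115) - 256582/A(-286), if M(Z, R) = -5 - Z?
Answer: 419329/143 ≈ 2932.4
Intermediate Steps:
-211664/n(M(-16, 20), 115) - 256582/A(-286) = -211664/((-5 - 1*(-16)) - 1*115) - 256582/(-286) = -211664/((-5 + 16) - 115) - 256582*(-1/286) = -211664/(11 - 115) + 128291/143 = -211664/(-104) + 128291/143 = -211664*(-1/104) + 128291/143 = 26458/13 + 128291/143 = 419329/143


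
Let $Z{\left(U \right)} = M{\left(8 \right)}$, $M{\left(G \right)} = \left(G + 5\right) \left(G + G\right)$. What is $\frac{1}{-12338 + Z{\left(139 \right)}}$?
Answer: $- \frac{1}{12130} \approx -8.244 \cdot 10^{-5}$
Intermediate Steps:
$M{\left(G \right)} = 2 G \left(5 + G\right)$ ($M{\left(G \right)} = \left(5 + G\right) 2 G = 2 G \left(5 + G\right)$)
$Z{\left(U \right)} = 208$ ($Z{\left(U \right)} = 2 \cdot 8 \left(5 + 8\right) = 2 \cdot 8 \cdot 13 = 208$)
$\frac{1}{-12338 + Z{\left(139 \right)}} = \frac{1}{-12338 + 208} = \frac{1}{-12130} = - \frac{1}{12130}$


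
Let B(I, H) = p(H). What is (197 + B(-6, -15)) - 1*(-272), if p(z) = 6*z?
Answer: 379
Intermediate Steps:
B(I, H) = 6*H
(197 + B(-6, -15)) - 1*(-272) = (197 + 6*(-15)) - 1*(-272) = (197 - 90) + 272 = 107 + 272 = 379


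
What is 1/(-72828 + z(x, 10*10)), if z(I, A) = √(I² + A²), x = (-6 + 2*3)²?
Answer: -1/72728 ≈ -1.3750e-5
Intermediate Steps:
x = 0 (x = (-6 + 6)² = 0² = 0)
z(I, A) = √(A² + I²)
1/(-72828 + z(x, 10*10)) = 1/(-72828 + √((10*10)² + 0²)) = 1/(-72828 + √(100² + 0)) = 1/(-72828 + √(10000 + 0)) = 1/(-72828 + √10000) = 1/(-72828 + 100) = 1/(-72728) = -1/72728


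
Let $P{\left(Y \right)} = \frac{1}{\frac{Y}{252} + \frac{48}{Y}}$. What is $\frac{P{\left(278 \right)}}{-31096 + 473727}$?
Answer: $\frac{2502}{1412941385} \approx 1.7708 \cdot 10^{-6}$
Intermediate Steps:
$P{\left(Y \right)} = \frac{1}{\frac{48}{Y} + \frac{Y}{252}}$ ($P{\left(Y \right)} = \frac{1}{Y \frac{1}{252} + \frac{48}{Y}} = \frac{1}{\frac{Y}{252} + \frac{48}{Y}} = \frac{1}{\frac{48}{Y} + \frac{Y}{252}}$)
$\frac{P{\left(278 \right)}}{-31096 + 473727} = \frac{252 \cdot 278 \frac{1}{12096 + 278^{2}}}{-31096 + 473727} = \frac{252 \cdot 278 \frac{1}{12096 + 77284}}{442631} = 252 \cdot 278 \cdot \frac{1}{89380} \cdot \frac{1}{442631} = \frac{17514}{22345} \cdot \frac{1}{442631} = \frac{2502}{1412941385}$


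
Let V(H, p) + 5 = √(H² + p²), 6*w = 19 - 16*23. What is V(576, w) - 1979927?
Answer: -1979932 + √12065737/6 ≈ -1.9794e+6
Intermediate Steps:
w = -349/6 (w = (19 - 16*23)/6 = (19 - 368)/6 = (⅙)*(-349) = -349/6 ≈ -58.167)
V(H, p) = -5 + √(H² + p²)
V(576, w) - 1979927 = (-5 + √(576² + (-349/6)²)) - 1979927 = (-5 + √(331776 + 121801/36)) - 1979927 = (-5 + √(12065737/36)) - 1979927 = (-5 + √12065737/6) - 1979927 = -1979932 + √12065737/6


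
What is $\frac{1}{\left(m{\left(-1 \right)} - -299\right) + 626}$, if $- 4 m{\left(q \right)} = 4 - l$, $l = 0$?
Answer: $\frac{1}{924} \approx 0.0010823$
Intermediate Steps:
$m{\left(q \right)} = -1$ ($m{\left(q \right)} = - \frac{4 - 0}{4} = - \frac{4 + 0}{4} = \left(- \frac{1}{4}\right) 4 = -1$)
$\frac{1}{\left(m{\left(-1 \right)} - -299\right) + 626} = \frac{1}{\left(-1 - -299\right) + 626} = \frac{1}{\left(-1 + 299\right) + 626} = \frac{1}{298 + 626} = \frac{1}{924}$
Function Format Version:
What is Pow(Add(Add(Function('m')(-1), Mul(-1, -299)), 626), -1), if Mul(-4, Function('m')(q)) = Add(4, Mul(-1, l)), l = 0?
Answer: Rational(1, 924) ≈ 0.0010823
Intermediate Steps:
Function('m')(q) = -1 (Function('m')(q) = Mul(Rational(-1, 4), Add(4, Mul(-1, 0))) = Mul(Rational(-1, 4), Add(4, 0)) = Mul(Rational(-1, 4), 4) = -1)
Pow(Add(Add(Function('m')(-1), Mul(-1, -299)), 626), -1) = Pow(Add(Add(-1, Mul(-1, -299)), 626), -1) = Pow(Add(Add(-1, 299), 626), -1) = Pow(Add(298, 626), -1) = Pow(924, -1) = Rational(1, 924)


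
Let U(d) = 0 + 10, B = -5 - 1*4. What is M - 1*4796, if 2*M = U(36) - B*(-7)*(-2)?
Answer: -4728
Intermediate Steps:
B = -9 (B = -5 - 4 = -9)
U(d) = 10
M = 68 (M = (10 - (-9*(-7))*(-2))/2 = (10 - 63*(-2))/2 = (10 - 1*(-126))/2 = (10 + 126)/2 = (½)*136 = 68)
M - 1*4796 = 68 - 1*4796 = 68 - 4796 = -4728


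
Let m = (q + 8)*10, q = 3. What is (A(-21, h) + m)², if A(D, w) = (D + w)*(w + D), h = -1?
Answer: 352836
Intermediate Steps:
m = 110 (m = (3 + 8)*10 = 11*10 = 110)
A(D, w) = (D + w)² (A(D, w) = (D + w)*(D + w) = (D + w)²)
(A(-21, h) + m)² = ((-21 - 1)² + 110)² = ((-22)² + 110)² = (484 + 110)² = 594² = 352836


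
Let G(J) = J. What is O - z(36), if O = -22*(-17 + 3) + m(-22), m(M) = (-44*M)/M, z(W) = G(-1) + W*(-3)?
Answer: 373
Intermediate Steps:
z(W) = -1 - 3*W (z(W) = -1 + W*(-3) = -1 - 3*W)
m(M) = -44
O = 264 (O = -22*(-17 + 3) - 44 = -22*(-14) - 44 = 308 - 44 = 264)
O - z(36) = 264 - (-1 - 3*36) = 264 - (-1 - 108) = 264 - 1*(-109) = 264 + 109 = 373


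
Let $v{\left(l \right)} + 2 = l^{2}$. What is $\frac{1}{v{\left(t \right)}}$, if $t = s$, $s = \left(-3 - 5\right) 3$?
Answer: $\frac{1}{574} \approx 0.0017422$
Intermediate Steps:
$s = -24$ ($s = \left(-8\right) 3 = -24$)
$t = -24$
$v{\left(l \right)} = -2 + l^{2}$
$\frac{1}{v{\left(t \right)}} = \frac{1}{-2 + \left(-24\right)^{2}} = \frac{1}{-2 + 576} = \frac{1}{574}$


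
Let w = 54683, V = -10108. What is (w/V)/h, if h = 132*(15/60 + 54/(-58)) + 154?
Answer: -1585807/18790772 ≈ -0.084393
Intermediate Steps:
h = 1859/29 (h = 132*(15*(1/60) + 54*(-1/58)) + 154 = 132*(1/4 - 27/29) + 154 = 132*(-79/116) + 154 = -2607/29 + 154 = 1859/29 ≈ 64.103)
(w/V)/h = (54683/(-10108))/(1859/29) = (54683*(-1/10108))*(29/1859) = -54683/10108*29/1859 = -1585807/18790772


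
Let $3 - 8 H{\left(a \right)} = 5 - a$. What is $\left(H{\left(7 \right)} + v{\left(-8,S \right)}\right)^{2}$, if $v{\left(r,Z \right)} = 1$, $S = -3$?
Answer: $\frac{169}{64} \approx 2.6406$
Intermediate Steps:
$H{\left(a \right)} = - \frac{1}{4} + \frac{a}{8}$ ($H{\left(a \right)} = \frac{3}{8} - \frac{5 - a}{8} = \frac{3}{8} + \left(- \frac{5}{8} + \frac{a}{8}\right) = - \frac{1}{4} + \frac{a}{8}$)
$\left(H{\left(7 \right)} + v{\left(-8,S \right)}\right)^{2} = \left(\left(- \frac{1}{4} + \frac{1}{8} \cdot 7\right) + 1\right)^{2} = \left(\left(- \frac{1}{4} + \frac{7}{8}\right) + 1\right)^{2} = \left(\frac{5}{8} + 1\right)^{2} = \left(\frac{13}{8}\right)^{2} = \frac{169}{64}$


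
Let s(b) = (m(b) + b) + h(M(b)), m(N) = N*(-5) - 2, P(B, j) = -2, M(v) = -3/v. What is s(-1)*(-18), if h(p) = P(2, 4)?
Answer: 0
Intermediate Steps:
m(N) = -2 - 5*N (m(N) = -5*N - 2 = -2 - 5*N)
h(p) = -2
s(b) = -4 - 4*b (s(b) = ((-2 - 5*b) + b) - 2 = (-2 - 4*b) - 2 = -4 - 4*b)
s(-1)*(-18) = (-4 - 4*(-1))*(-18) = (-4 + 4)*(-18) = 0*(-18) = 0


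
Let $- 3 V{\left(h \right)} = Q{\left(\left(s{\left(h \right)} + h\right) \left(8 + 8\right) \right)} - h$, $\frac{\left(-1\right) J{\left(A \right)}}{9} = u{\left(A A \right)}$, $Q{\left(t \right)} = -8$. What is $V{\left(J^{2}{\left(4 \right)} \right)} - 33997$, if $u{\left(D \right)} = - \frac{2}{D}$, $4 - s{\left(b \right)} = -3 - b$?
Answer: $- \frac{6526831}{192} \approx -33994.0$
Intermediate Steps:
$s{\left(b \right)} = 7 + b$ ($s{\left(b \right)} = 4 - \left(-3 - b\right) = 4 + \left(3 + b\right) = 7 + b$)
$J{\left(A \right)} = \frac{18}{A^{2}}$ ($J{\left(A \right)} = - 9 \left(- \frac{2}{A A}\right) = - 9 \left(- \frac{2}{A^{2}}\right) = \frac{18}{A^{2}}$)
$V{\left(h \right)} = \frac{8}{3} + \frac{h}{3}$ ($V{\left(h \right)} = - \frac{-8 - h}{3} = \frac{8}{3} + \frac{h}{3}$)
$V{\left(J^{2}{\left(4 \right)} \right)} - 33997 = \left(\frac{8}{3} + \frac{\left(\frac{18}{16}\right)^{2}}{3}\right) - 33997 = \left(\frac{8}{3} + \frac{\left(18 \cdot \frac{1}{16}\right)^{2}}{3}\right) - 33997 = \left(\frac{8}{3} + \frac{\left(\frac{9}{8}\right)^{2}}{3}\right) - 33997 = \left(\frac{8}{3} + \frac{1}{3} \cdot \frac{81}{64}\right) - 33997 = \left(\frac{8}{3} + \frac{27}{64}\right) - 33997 = \frac{593}{192} - 33997 = - \frac{6526831}{192}$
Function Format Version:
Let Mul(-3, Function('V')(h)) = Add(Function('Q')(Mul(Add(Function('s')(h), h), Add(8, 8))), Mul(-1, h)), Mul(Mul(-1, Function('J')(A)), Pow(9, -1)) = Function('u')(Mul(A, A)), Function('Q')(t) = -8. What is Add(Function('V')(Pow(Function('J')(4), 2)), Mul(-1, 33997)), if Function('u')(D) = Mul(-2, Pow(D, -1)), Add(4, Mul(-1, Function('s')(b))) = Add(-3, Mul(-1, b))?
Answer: Rational(-6526831, 192) ≈ -33994.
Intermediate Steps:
Function('s')(b) = Add(7, b) (Function('s')(b) = Add(4, Mul(-1, Add(-3, Mul(-1, b)))) = Add(4, Add(3, b)) = Add(7, b))
Function('J')(A) = Mul(18, Pow(A, -2)) (Function('J')(A) = Mul(-9, Mul(-2, Pow(Mul(A, A), -1))) = Mul(-9, Mul(-2, Pow(Pow(A, 2), -1))) = Mul(-9, Mul(-2, Pow(A, -2))) = Mul(18, Pow(A, -2)))
Function('V')(h) = Add(Rational(8, 3), Mul(Rational(1, 3), h)) (Function('V')(h) = Mul(Rational(-1, 3), Add(-8, Mul(-1, h))) = Add(Rational(8, 3), Mul(Rational(1, 3), h)))
Add(Function('V')(Pow(Function('J')(4), 2)), Mul(-1, 33997)) = Add(Add(Rational(8, 3), Mul(Rational(1, 3), Pow(Mul(18, Pow(4, -2)), 2))), Mul(-1, 33997)) = Add(Add(Rational(8, 3), Mul(Rational(1, 3), Pow(Mul(18, Rational(1, 16)), 2))), -33997) = Add(Add(Rational(8, 3), Mul(Rational(1, 3), Pow(Rational(9, 8), 2))), -33997) = Add(Add(Rational(8, 3), Mul(Rational(1, 3), Rational(81, 64))), -33997) = Add(Add(Rational(8, 3), Rational(27, 64)), -33997) = Add(Rational(593, 192), -33997) = Rational(-6526831, 192)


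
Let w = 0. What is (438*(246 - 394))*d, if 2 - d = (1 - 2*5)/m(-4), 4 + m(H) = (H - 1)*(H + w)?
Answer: -332223/2 ≈ -1.6611e+5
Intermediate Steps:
m(H) = -4 + H*(-1 + H) (m(H) = -4 + (H - 1)*(H + 0) = -4 + (-1 + H)*H = -4 + H*(-1 + H))
d = 41/16 (d = 2 - (1 - 2*5)/(-4 + (-4)**2 - 1*(-4)) = 2 - (1 - 10)/(-4 + 16 + 4) = 2 - (-9)/16 = 2 - 1*(-9/16) = 2 + 9/16 = 41/16 ≈ 2.5625)
(438*(246 - 394))*d = (438*(246 - 394))*(41/16) = (438*(-148))*(41/16) = -64824*41/16 = -332223/2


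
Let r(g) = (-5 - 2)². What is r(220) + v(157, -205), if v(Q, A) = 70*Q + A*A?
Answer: 53064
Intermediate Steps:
r(g) = 49 (r(g) = (-7)² = 49)
v(Q, A) = A² + 70*Q (v(Q, A) = 70*Q + A² = A² + 70*Q)
r(220) + v(157, -205) = 49 + ((-205)² + 70*157) = 49 + (42025 + 10990) = 49 + 53015 = 53064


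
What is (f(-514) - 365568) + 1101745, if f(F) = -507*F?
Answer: 996775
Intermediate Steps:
(f(-514) - 365568) + 1101745 = (-507*(-514) - 365568) + 1101745 = (260598 - 365568) + 1101745 = -104970 + 1101745 = 996775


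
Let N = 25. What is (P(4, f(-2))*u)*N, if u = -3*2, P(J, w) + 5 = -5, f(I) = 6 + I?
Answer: 1500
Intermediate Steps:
P(J, w) = -10 (P(J, w) = -5 - 5 = -10)
u = -6
(P(4, f(-2))*u)*N = -10*(-6)*25 = 60*25 = 1500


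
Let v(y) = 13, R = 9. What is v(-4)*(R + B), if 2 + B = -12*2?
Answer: -221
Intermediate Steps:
B = -26 (B = -2 - 12*2 = -2 - 24 = -26)
v(-4)*(R + B) = 13*(9 - 26) = 13*(-17) = -221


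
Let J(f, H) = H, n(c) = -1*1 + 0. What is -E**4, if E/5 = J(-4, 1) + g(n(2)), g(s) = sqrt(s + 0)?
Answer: 2500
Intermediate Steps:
n(c) = -1 (n(c) = -1 + 0 = -1)
g(s) = sqrt(s)
E = 5 + 5*I (E = 5*(1 + sqrt(-1)) = 5*(1 + I) = 5 + 5*I ≈ 5.0 + 5.0*I)
-E**4 = -(5 + 5*I)**4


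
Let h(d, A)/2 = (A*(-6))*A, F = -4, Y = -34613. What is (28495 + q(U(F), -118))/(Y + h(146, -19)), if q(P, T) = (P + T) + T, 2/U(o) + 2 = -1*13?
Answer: -423883/584175 ≈ -0.72561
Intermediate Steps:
U(o) = -2/15 (U(o) = 2/(-2 - 1*13) = 2/(-2 - 13) = 2/(-15) = 2*(-1/15) = -2/15)
h(d, A) = -12*A² (h(d, A) = 2*((A*(-6))*A) = 2*((-6*A)*A) = 2*(-6*A²) = -12*A²)
q(P, T) = P + 2*T
(28495 + q(U(F), -118))/(Y + h(146, -19)) = (28495 + (-2/15 + 2*(-118)))/(-34613 - 12*(-19)²) = (28495 + (-2/15 - 236))/(-34613 - 12*361) = (28495 - 3542/15)/(-34613 - 4332) = (423883/15)/(-38945) = (423883/15)*(-1/38945) = -423883/584175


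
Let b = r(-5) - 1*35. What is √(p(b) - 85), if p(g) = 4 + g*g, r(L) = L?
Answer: 7*√31 ≈ 38.974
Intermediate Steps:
b = -40 (b = -5 - 1*35 = -5 - 35 = -40)
p(g) = 4 + g²
√(p(b) - 85) = √((4 + (-40)²) - 85) = √((4 + 1600) - 85) = √(1604 - 85) = √1519 = 7*√31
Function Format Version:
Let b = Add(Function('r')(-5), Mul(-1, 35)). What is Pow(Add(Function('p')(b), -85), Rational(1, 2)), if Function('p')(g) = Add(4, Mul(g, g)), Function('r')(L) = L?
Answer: Mul(7, Pow(31, Rational(1, 2))) ≈ 38.974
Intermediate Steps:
b = -40 (b = Add(-5, Mul(-1, 35)) = Add(-5, -35) = -40)
Function('p')(g) = Add(4, Pow(g, 2))
Pow(Add(Function('p')(b), -85), Rational(1, 2)) = Pow(Add(Add(4, Pow(-40, 2)), -85), Rational(1, 2)) = Pow(Add(Add(4, 1600), -85), Rational(1, 2)) = Pow(Add(1604, -85), Rational(1, 2)) = Pow(1519, Rational(1, 2)) = Mul(7, Pow(31, Rational(1, 2)))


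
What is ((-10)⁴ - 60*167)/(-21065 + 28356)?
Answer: -20/7291 ≈ -0.0027431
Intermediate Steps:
((-10)⁴ - 60*167)/(-21065 + 28356) = (10000 - 10020)/7291 = -20*1/7291 = -20/7291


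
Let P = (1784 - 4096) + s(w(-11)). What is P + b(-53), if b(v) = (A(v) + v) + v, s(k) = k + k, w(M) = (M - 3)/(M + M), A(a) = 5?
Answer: -26529/11 ≈ -2411.7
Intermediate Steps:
w(M) = (-3 + M)/(2*M) (w(M) = (-3 + M)/((2*M)) = (-3 + M)*(1/(2*M)) = (-3 + M)/(2*M))
s(k) = 2*k
b(v) = 5 + 2*v (b(v) = (5 + v) + v = 5 + 2*v)
P = -25418/11 (P = (1784 - 4096) + 2*((½)*(-3 - 11)/(-11)) = -2312 + 2*((½)*(-1/11)*(-14)) = -2312 + 2*(7/11) = -2312 + 14/11 = -25418/11 ≈ -2310.7)
P + b(-53) = -25418/11 + (5 + 2*(-53)) = -25418/11 + (5 - 106) = -25418/11 - 101 = -26529/11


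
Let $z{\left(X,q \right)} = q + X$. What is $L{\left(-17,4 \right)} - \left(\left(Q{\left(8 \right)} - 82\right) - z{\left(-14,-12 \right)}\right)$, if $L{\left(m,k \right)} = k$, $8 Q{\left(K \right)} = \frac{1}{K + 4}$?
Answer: $\frac{5759}{96} \approx 59.99$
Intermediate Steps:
$Q{\left(K \right)} = \frac{1}{8 \left(4 + K\right)}$ ($Q{\left(K \right)} = \frac{1}{8 \left(K + 4\right)} = \frac{1}{8 \left(4 + K\right)}$)
$z{\left(X,q \right)} = X + q$
$L{\left(-17,4 \right)} - \left(\left(Q{\left(8 \right)} - 82\right) - z{\left(-14,-12 \right)}\right) = 4 - \left(\left(\frac{1}{8 \left(4 + 8\right)} - 82\right) - \left(-14 - 12\right)\right) = 4 - \left(\left(\frac{1}{8 \cdot 12} - 82\right) - -26\right) = 4 - \left(\left(\frac{1}{8} \cdot \frac{1}{12} - 82\right) + 26\right) = 4 - \left(\left(\frac{1}{96} - 82\right) + 26\right) = 4 - \left(- \frac{7871}{96} + 26\right) = 4 - - \frac{5375}{96} = 4 + \frac{5375}{96} = \frac{5759}{96}$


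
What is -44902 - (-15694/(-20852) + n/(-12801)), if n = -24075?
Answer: -1997705743083/44487742 ≈ -44905.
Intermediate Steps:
-44902 - (-15694/(-20852) + n/(-12801)) = -44902 - (-15694/(-20852) - 24075/(-12801)) = -44902 - (-15694*(-1/20852) - 24075*(-1/12801)) = -44902 - (7847/10426 + 8025/4267) = -44902 - 1*117151799/44487742 = -44902 - 117151799/44487742 = -1997705743083/44487742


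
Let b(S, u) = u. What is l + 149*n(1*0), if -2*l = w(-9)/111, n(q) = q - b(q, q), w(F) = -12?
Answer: 2/37 ≈ 0.054054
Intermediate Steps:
n(q) = 0 (n(q) = q - q = 0)
l = 2/37 (l = -(-6)/111 = -½*(-4/37) = 2/37 ≈ 0.054054)
l + 149*n(1*0) = 2/37 + 149*0 = 2/37 + 0 = 2/37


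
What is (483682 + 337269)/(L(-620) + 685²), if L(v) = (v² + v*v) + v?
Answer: 820951/1237405 ≈ 0.66345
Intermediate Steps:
L(v) = v + 2*v² (L(v) = (v² + v²) + v = 2*v² + v = v + 2*v²)
(483682 + 337269)/(L(-620) + 685²) = (483682 + 337269)/(-620*(1 + 2*(-620)) + 685²) = 820951/(-620*(1 - 1240) + 469225) = 820951/(-620*(-1239) + 469225) = 820951/(768180 + 469225) = 820951/1237405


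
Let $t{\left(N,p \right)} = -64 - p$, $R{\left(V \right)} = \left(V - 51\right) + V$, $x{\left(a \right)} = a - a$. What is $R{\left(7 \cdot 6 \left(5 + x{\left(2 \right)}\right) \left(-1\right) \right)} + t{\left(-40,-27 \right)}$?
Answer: $-508$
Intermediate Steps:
$x{\left(a \right)} = 0$
$R{\left(V \right)} = -51 + 2 V$ ($R{\left(V \right)} = \left(-51 + V\right) + V = -51 + 2 V$)
$R{\left(7 \cdot 6 \left(5 + x{\left(2 \right)}\right) \left(-1\right) \right)} + t{\left(-40,-27 \right)} = \left(-51 + 2 \cdot 7 \cdot 6 \left(5 + 0\right) \left(-1\right)\right) - 37 = \left(-51 + 2 \cdot 42 \cdot 5 \left(-1\right)\right) + \left(-64 + 27\right) = \left(-51 + 2 \cdot 42 \left(-5\right)\right) - 37 = \left(-51 + 2 \left(-210\right)\right) - 37 = \left(-51 - 420\right) - 37 = -471 - 37 = -508$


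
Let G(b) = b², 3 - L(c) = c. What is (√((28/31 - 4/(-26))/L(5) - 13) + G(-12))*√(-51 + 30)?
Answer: -2*√11535069/403 + 144*I*√21 ≈ -16.855 + 659.89*I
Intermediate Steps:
L(c) = 3 - c
(√((28/31 - 4/(-26))/L(5) - 13) + G(-12))*√(-51 + 30) = (√((28/31 - 4/(-26))/(3 - 1*5) - 13) + (-12)²)*√(-51 + 30) = (√((28*(1/31) - 4*(-1/26))/(3 - 5) - 13) + 144)*√(-21) = (√((28/31 + 2/13)/(-2) - 13) + 144)*(I*√21) = (√((426/403)*(-½) - 13) + 144)*(I*√21) = (√(-213/403 - 13) + 144)*(I*√21) = (√(-5452/403) + 144)*(I*√21) = (2*I*√549289/403 + 144)*(I*√21) = (144 + 2*I*√549289/403)*(I*√21) = I*√21*(144 + 2*I*√549289/403)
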